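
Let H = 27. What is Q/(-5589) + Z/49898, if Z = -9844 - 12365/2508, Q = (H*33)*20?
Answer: -9745365851/2878316232 ≈ -3.3858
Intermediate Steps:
Q = 17820 (Q = (27*33)*20 = 891*20 = 17820)
Z = -24701117/2508 (Z = -9844 - 12365*1/2508 = -9844 - 12365/2508 = -24701117/2508 ≈ -9848.9)
Q/(-5589) + Z/49898 = 17820/(-5589) - 24701117/2508/49898 = 17820*(-1/5589) - 24701117/2508*1/49898 = -220/69 - 24701117/125144184 = -9745365851/2878316232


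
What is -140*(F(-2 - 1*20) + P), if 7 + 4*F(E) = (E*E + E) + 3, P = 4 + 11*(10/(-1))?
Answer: -1190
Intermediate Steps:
P = -106 (P = 4 + 11*(10*(-1)) = 4 + 11*(-10) = 4 - 110 = -106)
F(E) = -1 + E/4 + E²/4 (F(E) = -7/4 + ((E*E + E) + 3)/4 = -7/4 + ((E² + E) + 3)/4 = -7/4 + ((E + E²) + 3)/4 = -7/4 + (3 + E + E²)/4 = -7/4 + (¾ + E/4 + E²/4) = -1 + E/4 + E²/4)
-140*(F(-2 - 1*20) + P) = -140*((-1 + (-2 - 1*20)/4 + (-2 - 1*20)²/4) - 106) = -140*((-1 + (-2 - 20)/4 + (-2 - 20)²/4) - 106) = -140*((-1 + (¼)*(-22) + (¼)*(-22)²) - 106) = -140*((-1 - 11/2 + (¼)*484) - 106) = -140*((-1 - 11/2 + 121) - 106) = -140*(229/2 - 106) = -140*17/2 = -1190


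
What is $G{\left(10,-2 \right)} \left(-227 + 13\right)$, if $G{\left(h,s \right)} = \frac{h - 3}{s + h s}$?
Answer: $\frac{749}{11} \approx 68.091$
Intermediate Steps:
$G{\left(h,s \right)} = \frac{-3 + h}{s + h s}$
$G{\left(10,-2 \right)} \left(-227 + 13\right) = \frac{-3 + 10}{\left(-2\right) \left(1 + 10\right)} \left(-227 + 13\right) = \left(- \frac{1}{2}\right) \frac{1}{11} \cdot 7 \left(-214\right) = \left(- \frac{7}{22}\right) \left(-214\right) = \frac{749}{11}$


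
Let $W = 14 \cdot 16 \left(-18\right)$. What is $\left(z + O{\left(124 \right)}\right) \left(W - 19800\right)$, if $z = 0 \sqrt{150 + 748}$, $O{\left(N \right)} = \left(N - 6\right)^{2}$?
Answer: $-331836768$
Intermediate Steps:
$O{\left(N \right)} = \left(-6 + N\right)^{2}$
$W = -4032$ ($W = 224 \left(-18\right) = -4032$)
$z = 0$ ($z = 0 \sqrt{898} = 0$)
$\left(z + O{\left(124 \right)}\right) \left(W - 19800\right) = \left(0 + \left(-6 + 124\right)^{2}\right) \left(-4032 - 19800\right) = \left(0 + 118^{2}\right) \left(-23832\right) = \left(0 + 13924\right) \left(-23832\right) = 13924 \left(-23832\right) = -331836768$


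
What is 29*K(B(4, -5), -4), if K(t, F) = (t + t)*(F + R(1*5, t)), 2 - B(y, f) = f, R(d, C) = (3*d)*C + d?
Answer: 43036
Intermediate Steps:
R(d, C) = d + 3*C*d (R(d, C) = 3*C*d + d = d + 3*C*d)
B(y, f) = 2 - f
K(t, F) = 2*t*(5 + F + 15*t) (K(t, F) = (t + t)*(F + (1*5)*(1 + 3*t)) = (2*t)*(F + 5*(1 + 3*t)) = (2*t)*(F + (5 + 15*t)) = (2*t)*(5 + F + 15*t) = 2*t*(5 + F + 15*t))
29*K(B(4, -5), -4) = 29*(2*(2 - 1*(-5))*(5 - 4 + 15*(2 - 1*(-5)))) = 29*(2*(2 + 5)*(5 - 4 + 15*(2 + 5))) = 29*(2*7*(5 - 4 + 15*7)) = 29*(2*7*(5 - 4 + 105)) = 29*(2*7*106) = 29*1484 = 43036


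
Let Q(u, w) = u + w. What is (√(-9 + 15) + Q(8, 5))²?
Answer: (13 + √6)² ≈ 238.69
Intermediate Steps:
(√(-9 + 15) + Q(8, 5))² = (√(-9 + 15) + (8 + 5))² = (√6 + 13)² = (13 + √6)²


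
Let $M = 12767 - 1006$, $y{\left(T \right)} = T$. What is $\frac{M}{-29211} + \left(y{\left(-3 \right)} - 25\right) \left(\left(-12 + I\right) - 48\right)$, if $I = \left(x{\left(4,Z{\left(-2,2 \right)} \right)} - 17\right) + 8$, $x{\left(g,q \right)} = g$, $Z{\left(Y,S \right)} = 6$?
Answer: $\frac{53152259}{29211} \approx 1819.6$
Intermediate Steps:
$I = -5$ ($I = \left(4 - 17\right) + 8 = -13 + 8 = -5$)
$M = 11761$
$\frac{M}{-29211} + \left(y{\left(-3 \right)} - 25\right) \left(\left(-12 + I\right) - 48\right) = \frac{11761}{-29211} + \left(-3 - 25\right) \left(\left(-12 - 5\right) - 48\right) = 11761 \left(- \frac{1}{29211}\right) + \left(-3 - 25\right) \left(-17 - 48\right) = - \frac{11761}{29211} - -1820 = - \frac{11761}{29211} + 1820 = \frac{53152259}{29211}$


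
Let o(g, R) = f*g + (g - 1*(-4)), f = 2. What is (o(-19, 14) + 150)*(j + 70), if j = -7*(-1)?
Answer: 7469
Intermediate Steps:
o(g, R) = 4 + 3*g (o(g, R) = 2*g + (g - 1*(-4)) = 2*g + (g + 4) = 2*g + (4 + g) = 4 + 3*g)
j = 7
(o(-19, 14) + 150)*(j + 70) = ((4 + 3*(-19)) + 150)*(7 + 70) = ((4 - 57) + 150)*77 = (-53 + 150)*77 = 97*77 = 7469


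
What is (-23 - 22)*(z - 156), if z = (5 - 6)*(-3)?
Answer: 6885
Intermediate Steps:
z = 3 (z = -1*(-3) = 3)
(-23 - 22)*(z - 156) = (-23 - 22)*(3 - 156) = -45*(-153) = 6885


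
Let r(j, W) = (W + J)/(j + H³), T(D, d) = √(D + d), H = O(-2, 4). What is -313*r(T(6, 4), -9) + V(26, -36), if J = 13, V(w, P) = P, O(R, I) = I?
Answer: -113612/2043 + 626*√10/2043 ≈ -54.641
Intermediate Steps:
H = 4
r(j, W) = (13 + W)/(64 + j) (r(j, W) = (W + 13)/(j + 4³) = (13 + W)/(j + 64) = (13 + W)/(64 + j))
-313*r(T(6, 4), -9) + V(26, -36) = -313*(13 - 9)/(64 + √(6 + 4)) - 36 = -313*4/(64 + √10) - 36 = -1252/(64 + √10) - 36 = -36 - 1252/(64 + √10)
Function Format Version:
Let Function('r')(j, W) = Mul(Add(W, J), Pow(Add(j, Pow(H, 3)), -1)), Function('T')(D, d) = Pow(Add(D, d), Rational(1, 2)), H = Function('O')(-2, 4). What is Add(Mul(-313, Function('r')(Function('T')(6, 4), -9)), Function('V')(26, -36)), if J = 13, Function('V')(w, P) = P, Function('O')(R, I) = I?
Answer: Add(Rational(-113612, 2043), Mul(Rational(626, 2043), Pow(10, Rational(1, 2)))) ≈ -54.641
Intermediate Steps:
H = 4
Function('r')(j, W) = Mul(Pow(Add(64, j), -1), Add(13, W)) (Function('r')(j, W) = Mul(Add(W, 13), Pow(Add(j, Pow(4, 3)), -1)) = Mul(Add(13, W), Pow(Add(j, 64), -1)) = Mul(Add(13, W), Pow(Add(64, j), -1)) = Mul(Pow(Add(64, j), -1), Add(13, W)))
Add(Mul(-313, Function('r')(Function('T')(6, 4), -9)), Function('V')(26, -36)) = Add(Mul(-313, Mul(Pow(Add(64, Pow(Add(6, 4), Rational(1, 2))), -1), Add(13, -9))), -36) = Add(Mul(-313, Mul(Pow(Add(64, Pow(10, Rational(1, 2))), -1), 4)), -36) = Add(Mul(-313, Mul(4, Pow(Add(64, Pow(10, Rational(1, 2))), -1))), -36) = Add(Mul(-1252, Pow(Add(64, Pow(10, Rational(1, 2))), -1)), -36) = Add(-36, Mul(-1252, Pow(Add(64, Pow(10, Rational(1, 2))), -1)))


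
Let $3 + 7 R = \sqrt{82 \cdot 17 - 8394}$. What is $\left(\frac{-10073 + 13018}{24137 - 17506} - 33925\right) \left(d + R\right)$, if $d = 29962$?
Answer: $- \frac{2483145828770}{2443} - \frac{118396700 i \sqrt{70}}{2443} \approx -1.0164 \cdot 10^{9} - 4.0548 \cdot 10^{5} i$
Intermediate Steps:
$R = - \frac{3}{7} + \frac{10 i \sqrt{70}}{7}$ ($R = - \frac{3}{7} + \frac{\sqrt{82 \cdot 17 - 8394}}{7} = - \frac{3}{7} + \frac{\sqrt{1394 - 8394}}{7} = - \frac{3}{7} + \frac{\sqrt{-7000}}{7} = - \frac{3}{7} + \frac{10 i \sqrt{70}}{7} \approx -0.42857 + 11.952 i$)
$\left(\frac{-10073 + 13018}{24137 - 17506} - 33925\right) \left(d + R\right) = \left(\frac{-10073 + 13018}{24137 - 17506} - 33925\right) \left(29962 - \left(\frac{3}{7} - \frac{10 i \sqrt{70}}{7}\right)\right) = \left(\frac{2945}{6631} - 33925\right) \left(\frac{209731}{7} + \frac{10 i \sqrt{70}}{7}\right) = \left(2945 \cdot \frac{1}{6631} - 33925\right) \left(\frac{209731}{7} + \frac{10 i \sqrt{70}}{7}\right) = \left(\frac{155}{349} - 33925\right) \left(\frac{209731}{7} + \frac{10 i \sqrt{70}}{7}\right) = - \frac{11839670 \left(\frac{209731}{7} + \frac{10 i \sqrt{70}}{7}\right)}{349} = - \frac{2483145828770}{2443} - \frac{118396700 i \sqrt{70}}{2443}$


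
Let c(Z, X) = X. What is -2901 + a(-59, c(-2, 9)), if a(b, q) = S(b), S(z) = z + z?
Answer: -3019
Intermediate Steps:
S(z) = 2*z
a(b, q) = 2*b
-2901 + a(-59, c(-2, 9)) = -2901 + 2*(-59) = -2901 - 118 = -3019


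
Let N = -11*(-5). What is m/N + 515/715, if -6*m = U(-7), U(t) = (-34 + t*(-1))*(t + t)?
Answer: -304/715 ≈ -0.42517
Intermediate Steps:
U(t) = 2*t*(-34 - t) (U(t) = (-34 - t)*(2*t) = 2*t*(-34 - t))
m = -63 (m = -(-1)*(-7)*(34 - 7)/3 = -(-1)*(-7)*27/3 = -1/6*378 = -63)
N = 55
m/N + 515/715 = -63/55 + 515/715 = -63*1/55 + 515*(1/715) = -63/55 + 103/143 = -304/715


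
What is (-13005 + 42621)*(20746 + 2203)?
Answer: 679657584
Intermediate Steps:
(-13005 + 42621)*(20746 + 2203) = 29616*22949 = 679657584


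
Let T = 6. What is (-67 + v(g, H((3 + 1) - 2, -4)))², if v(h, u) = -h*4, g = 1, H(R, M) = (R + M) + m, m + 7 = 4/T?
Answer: 5041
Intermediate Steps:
m = -19/3 (m = -7 + 4/6 = -7 + 4*(⅙) = -7 + ⅔ = -19/3 ≈ -6.3333)
H(R, M) = -19/3 + M + R (H(R, M) = (R + M) - 19/3 = (M + R) - 19/3 = -19/3 + M + R)
v(h, u) = -4*h
(-67 + v(g, H((3 + 1) - 2, -4)))² = (-67 - 4*1)² = (-67 - 4)² = (-71)² = 5041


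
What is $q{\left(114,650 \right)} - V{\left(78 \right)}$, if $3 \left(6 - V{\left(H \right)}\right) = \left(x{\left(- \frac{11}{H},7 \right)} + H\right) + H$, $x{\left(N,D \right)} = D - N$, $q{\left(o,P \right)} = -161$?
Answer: $- \frac{26353}{234} \approx -112.62$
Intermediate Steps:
$V{\left(H \right)} = \frac{11}{3} - \frac{11}{3 H} - \frac{2 H}{3}$ ($V{\left(H \right)} = 6 - \frac{\left(\left(7 - - \frac{11}{H}\right) + H\right) + H}{3} = 6 - \frac{\left(\left(7 + \frac{11}{H}\right) + H\right) + H}{3} = 6 - \frac{\left(7 + H + \frac{11}{H}\right) + H}{3} = 6 - \frac{7 + 2 H + \frac{11}{H}}{3} = 6 - \left(\frac{7}{3} + \frac{2 H}{3} + \frac{11}{3 H}\right) = \frac{11}{3} - \frac{11}{3 H} - \frac{2 H}{3}$)
$q{\left(114,650 \right)} - V{\left(78 \right)} = -161 - \frac{-11 + 78 \left(11 - 156\right)}{3 \cdot 78} = -161 - \frac{1}{3} \cdot \frac{1}{78} \left(-11 + 78 \left(11 - 156\right)\right) = -161 - \frac{1}{3} \cdot \frac{1}{78} \left(-11 + 78 \left(-145\right)\right) = -161 - \frac{1}{3} \cdot \frac{1}{78} \left(-11 - 11310\right) = -161 - \frac{1}{3} \cdot \frac{1}{78} \left(-11321\right) = -161 - - \frac{11321}{234} = -161 + \frac{11321}{234} = - \frac{26353}{234}$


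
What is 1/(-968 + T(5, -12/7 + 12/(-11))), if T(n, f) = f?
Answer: -77/74752 ≈ -0.0010301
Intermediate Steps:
1/(-968 + T(5, -12/7 + 12/(-11))) = 1/(-968 + (-12/7 + 12/(-11))) = 1/(-968 + (-12*⅐ + 12*(-1/11))) = 1/(-968 + (-12/7 - 12/11)) = 1/(-968 - 216/77) = 1/(-74752/77) = -77/74752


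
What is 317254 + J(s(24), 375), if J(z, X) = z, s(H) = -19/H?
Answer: 7614077/24 ≈ 3.1725e+5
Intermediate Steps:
317254 + J(s(24), 375) = 317254 - 19/24 = 7614077/24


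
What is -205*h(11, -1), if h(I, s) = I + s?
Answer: -2050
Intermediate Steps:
-205*h(11, -1) = -205*(11 - 1) = -205*10 = -2050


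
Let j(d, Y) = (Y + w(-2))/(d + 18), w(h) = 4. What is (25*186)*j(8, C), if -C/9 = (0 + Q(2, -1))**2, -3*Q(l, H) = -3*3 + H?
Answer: -223200/13 ≈ -17169.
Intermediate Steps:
Q(l, H) = 3 - H/3 (Q(l, H) = -(-3*3 + H)/3 = -(-9 + H)/3 = 3 - H/3)
C = -100 (C = -9*(0 + (3 - 1/3*(-1)))**2 = -9*(0 + (3 + 1/3))**2 = -9*(0 + 10/3)**2 = -9*(10/3)**2 = -9*100/9 = -100)
j(d, Y) = (4 + Y)/(18 + d) (j(d, Y) = (Y + 4)/(d + 18) = (4 + Y)/(18 + d))
(25*186)*j(8, C) = (25*186)*((4 - 100)/(18 + 8)) = 4650*(-96/26) = 4650*((1/26)*(-96)) = 4650*(-48/13) = -223200/13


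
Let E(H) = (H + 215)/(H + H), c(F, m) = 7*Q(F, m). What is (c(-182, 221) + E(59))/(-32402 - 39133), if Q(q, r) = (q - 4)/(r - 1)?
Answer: 23339/464262150 ≈ 5.0271e-5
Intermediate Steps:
Q(q, r) = (-4 + q)/(-1 + r)
c(F, m) = 7*(-4 + F)/(-1 + m) (c(F, m) = 7*((-4 + F)/(-1 + m)) = 7*(-4 + F)/(-1 + m))
E(H) = (215 + H)/(2*H) (E(H) = (215 + H)/((2*H)) = (215 + H)*(1/(2*H)) = (215 + H)/(2*H))
(c(-182, 221) + E(59))/(-32402 - 39133) = (7*(-4 - 182)/(-1 + 221) + (1/2)*(215 + 59)/59)/(-32402 - 39133) = (7*(-186)/220 + (1/2)*(1/59)*274)/(-71535) = (7*(1/220)*(-186) + 137/59)*(-1/71535) = (-651/110 + 137/59)*(-1/71535) = -23339/6490*(-1/71535) = 23339/464262150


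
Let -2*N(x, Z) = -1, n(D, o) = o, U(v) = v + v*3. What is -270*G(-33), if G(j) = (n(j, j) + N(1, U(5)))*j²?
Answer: 9555975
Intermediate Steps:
U(v) = 4*v (U(v) = v + 3*v = 4*v)
N(x, Z) = ½ (N(x, Z) = -½*(-1) = ½)
G(j) = j²*(½ + j) (G(j) = (j + ½)*j² = (½ + j)*j² = j²*(½ + j))
-270*G(-33) = -270*(-33)²*(½ - 33) = -294030*(-65)/2 = -270*(-70785/2) = 9555975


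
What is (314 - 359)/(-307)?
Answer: 45/307 ≈ 0.14658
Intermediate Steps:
(314 - 359)/(-307) = -45*(-1/307) = 45/307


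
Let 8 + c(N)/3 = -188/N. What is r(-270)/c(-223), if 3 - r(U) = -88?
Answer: -2899/684 ≈ -4.2383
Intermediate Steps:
r(U) = 91 (r(U) = 3 - 1*(-88) = 3 + 88 = 91)
c(N) = -24 - 564/N (c(N) = -24 + 3*(-188/N) = -24 - 564/N)
r(-270)/c(-223) = 91/(-24 - 564/(-223)) = 91/(-24 - 564*(-1/223)) = 91/(-24 + 564/223) = 91/(-4788/223) = 91*(-223/4788) = -2899/684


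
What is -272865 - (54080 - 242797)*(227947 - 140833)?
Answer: 16439619873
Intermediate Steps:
-272865 - (54080 - 242797)*(227947 - 140833) = -272865 - (-188717)*87114 = -272865 - 1*(-16439892738) = -272865 + 16439892738 = 16439619873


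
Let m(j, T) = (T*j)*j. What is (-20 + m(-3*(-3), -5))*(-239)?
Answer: 101575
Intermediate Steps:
m(j, T) = T*j**2
(-20 + m(-3*(-3), -5))*(-239) = (-20 - 5*(-3*(-3))**2)*(-239) = (-20 - 5*9**2)*(-239) = (-20 - 5*81)*(-239) = (-20 - 405)*(-239) = -425*(-239) = 101575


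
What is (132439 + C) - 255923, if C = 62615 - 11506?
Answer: -72375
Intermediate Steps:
C = 51109
(132439 + C) - 255923 = (132439 + 51109) - 255923 = 183548 - 255923 = -72375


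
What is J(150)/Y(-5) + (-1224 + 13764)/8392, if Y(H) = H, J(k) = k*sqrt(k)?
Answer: 3135/2098 - 150*sqrt(6) ≈ -365.93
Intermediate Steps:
J(k) = k**(3/2)
J(150)/Y(-5) + (-1224 + 13764)/8392 = 150**(3/2)/(-5) + (-1224 + 13764)/8392 = (750*sqrt(6))*(-1/5) + 12540*(1/8392) = -150*sqrt(6) + 3135/2098 = 3135/2098 - 150*sqrt(6)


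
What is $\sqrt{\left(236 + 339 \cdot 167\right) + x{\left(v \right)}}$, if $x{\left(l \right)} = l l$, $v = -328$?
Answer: $\sqrt{164433} \approx 405.5$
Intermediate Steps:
$x{\left(l \right)} = l^{2}$
$\sqrt{\left(236 + 339 \cdot 167\right) + x{\left(v \right)}} = \sqrt{\left(236 + 339 \cdot 167\right) + \left(-328\right)^{2}} = \sqrt{\left(236 + 56613\right) + 107584} = \sqrt{56849 + 107584} = \sqrt{164433}$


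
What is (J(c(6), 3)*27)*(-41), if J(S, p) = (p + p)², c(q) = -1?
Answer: -39852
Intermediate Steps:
J(S, p) = 4*p² (J(S, p) = (2*p)² = 4*p²)
(J(c(6), 3)*27)*(-41) = ((4*3²)*27)*(-41) = ((4*9)*27)*(-41) = (36*27)*(-41) = 972*(-41) = -39852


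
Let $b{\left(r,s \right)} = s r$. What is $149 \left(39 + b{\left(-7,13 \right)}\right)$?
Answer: $-7748$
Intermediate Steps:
$b{\left(r,s \right)} = r s$
$149 \left(39 + b{\left(-7,13 \right)}\right) = 149 \left(39 - 91\right) = 149 \left(-52\right) = -7748$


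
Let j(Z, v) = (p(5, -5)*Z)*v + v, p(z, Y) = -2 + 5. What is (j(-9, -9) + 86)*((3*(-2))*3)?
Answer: -5760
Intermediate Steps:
p(z, Y) = 3
j(Z, v) = v + 3*Z*v (j(Z, v) = (3*Z)*v + v = 3*Z*v + v = v + 3*Z*v)
(j(-9, -9) + 86)*((3*(-2))*3) = (-9*(1 + 3*(-9)) + 86)*((3*(-2))*3) = (-9*(1 - 27) + 86)*(-6*3) = (-9*(-26) + 86)*(-18) = (234 + 86)*(-18) = 320*(-18) = -5760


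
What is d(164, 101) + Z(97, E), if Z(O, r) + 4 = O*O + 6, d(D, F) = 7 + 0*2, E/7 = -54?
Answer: 9418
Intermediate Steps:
E = -378 (E = 7*(-54) = -378)
d(D, F) = 7 (d(D, F) = 7 + 0 = 7)
Z(O, r) = 2 + O² (Z(O, r) = -4 + (O*O + 6) = -4 + (O² + 6) = -4 + (6 + O²) = 2 + O²)
d(164, 101) + Z(97, E) = 7 + (2 + 97²) = 7 + (2 + 9409) = 7 + 9411 = 9418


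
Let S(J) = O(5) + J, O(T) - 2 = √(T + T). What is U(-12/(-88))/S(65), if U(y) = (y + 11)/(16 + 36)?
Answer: 16415/5123976 - 245*√10/5123976 ≈ 0.0030524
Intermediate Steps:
U(y) = 11/52 + y/52 (U(y) = (11 + y)/52 = (11 + y)*(1/52) = 11/52 + y/52)
O(T) = 2 + √2*√T (O(T) = 2 + √(T + T) = 2 + √(2*T) = 2 + √2*√T)
S(J) = 2 + J + √10 (S(J) = (2 + √2*√5) + J = (2 + √10) + J = 2 + J + √10)
U(-12/(-88))/S(65) = (11/52 + (-12/(-88))/52)/(2 + 65 + √10) = (11/52 + (-12*(-1/88))/52)/(67 + √10) = (11/52 + (1/52)*(3/22))/(67 + √10) = (11/52 + 3/1144)/(67 + √10) = 245/(1144*(67 + √10))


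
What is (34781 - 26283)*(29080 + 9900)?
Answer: 331252040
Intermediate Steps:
(34781 - 26283)*(29080 + 9900) = 8498*38980 = 331252040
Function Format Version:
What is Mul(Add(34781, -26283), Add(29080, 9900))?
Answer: 331252040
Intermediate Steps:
Mul(Add(34781, -26283), Add(29080, 9900)) = Mul(8498, 38980) = 331252040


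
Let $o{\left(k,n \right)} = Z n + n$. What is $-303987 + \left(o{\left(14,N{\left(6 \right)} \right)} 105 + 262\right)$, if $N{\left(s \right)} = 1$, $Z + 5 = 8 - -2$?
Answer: $-303095$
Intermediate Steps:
$Z = 5$ ($Z = -5 + \left(8 - -2\right) = -5 + \left(8 + 2\right) = -5 + 10 = 5$)
$o{\left(k,n \right)} = 6 n$ ($o{\left(k,n \right)} = 5 n + n = 6 n$)
$-303987 + \left(o{\left(14,N{\left(6 \right)} \right)} 105 + 262\right) = -303987 + \left(6 \cdot 1 \cdot 105 + 262\right) = -303987 + \left(6 \cdot 105 + 262\right) = -303987 + \left(630 + 262\right) = -303987 + 892 = -303095$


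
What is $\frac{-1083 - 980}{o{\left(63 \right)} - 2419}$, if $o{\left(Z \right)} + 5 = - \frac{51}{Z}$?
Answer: $\frac{43323}{50921} \approx 0.85079$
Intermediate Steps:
$o{\left(Z \right)} = -5 - \frac{51}{Z}$
$\frac{-1083 - 980}{o{\left(63 \right)} - 2419} = \frac{-1083 - 980}{\left(-5 - \frac{51}{63}\right) - 2419} = - \frac{2063}{\left(-5 - \frac{17}{21}\right) - 2419} = - \frac{2063}{- \frac{122}{21} - 2419} = - \frac{2063}{- \frac{50921}{21}} = \left(-2063\right) \left(- \frac{21}{50921}\right) = \frac{43323}{50921}$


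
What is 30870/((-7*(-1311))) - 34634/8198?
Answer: -1541999/1791263 ≈ -0.86084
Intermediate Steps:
30870/((-7*(-1311))) - 34634/8198 = 30870/9177 - 34634*1/8198 = 30870*(1/9177) - 17317/4099 = 1470/437 - 17317/4099 = -1541999/1791263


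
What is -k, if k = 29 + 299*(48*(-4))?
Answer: 57379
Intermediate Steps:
k = -57379 (k = 29 + 299*(-192) = 29 - 57408 = -57379)
-k = -1*(-57379) = 57379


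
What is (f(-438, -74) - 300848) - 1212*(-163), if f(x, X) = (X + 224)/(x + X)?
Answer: -26442827/256 ≈ -1.0329e+5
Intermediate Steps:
f(x, X) = (224 + X)/(X + x)
(f(-438, -74) - 300848) - 1212*(-163) = ((224 - 74)/(-74 - 438) - 300848) - 1212*(-163) = (150/(-512) - 300848) + 197556 = (-1/512*150 - 300848) + 197556 = (-75/256 - 300848) + 197556 = -77017163/256 + 197556 = -26442827/256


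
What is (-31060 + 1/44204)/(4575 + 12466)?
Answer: -1372976239/753280364 ≈ -1.8227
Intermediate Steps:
(-31060 + 1/44204)/(4575 + 12466) = (-31060 + 1/44204)/17041 = -1372976239/44204*1/17041 = -1372976239/753280364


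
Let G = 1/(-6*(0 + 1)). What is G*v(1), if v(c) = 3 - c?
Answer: -⅓ ≈ -0.33333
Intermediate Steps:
G = -⅙ (G = 1/(-6*1) = 1/(-6) = -⅙ ≈ -0.16667)
G*v(1) = -(3 - 1*1)/6 = -(3 - 1)/6 = -⅙*2 = -⅓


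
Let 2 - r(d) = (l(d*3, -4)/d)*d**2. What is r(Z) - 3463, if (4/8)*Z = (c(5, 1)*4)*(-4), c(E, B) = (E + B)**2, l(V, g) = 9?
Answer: 6907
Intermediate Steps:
c(E, B) = (B + E)**2
Z = -1152 (Z = 2*(((1 + 5)**2*4)*(-4)) = 2*((6**2*4)*(-4)) = 2*((36*4)*(-4)) = 2*(144*(-4)) = 2*(-576) = -1152)
r(d) = 2 - 9*d (r(d) = 2 - 9/d*d**2 = 2 - 9*d)
r(Z) - 3463 = (2 - 9*(-1152)) - 3463 = (2 + 10368) - 3463 = 10370 - 3463 = 6907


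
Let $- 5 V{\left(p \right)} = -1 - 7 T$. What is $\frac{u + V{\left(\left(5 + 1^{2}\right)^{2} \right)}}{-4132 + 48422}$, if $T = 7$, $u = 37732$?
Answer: $\frac{18871}{22145} \approx 0.85216$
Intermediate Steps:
$V{\left(p \right)} = 10$ ($V{\left(p \right)} = - \frac{-1 - 49}{5} = \left(- \frac{1}{5}\right) \left(-50\right) = 10$)
$\frac{u + V{\left(\left(5 + 1^{2}\right)^{2} \right)}}{-4132 + 48422} = \frac{37732 + 10}{-4132 + 48422} = \frac{37742}{44290} = 37742 \cdot \frac{1}{44290} = \frac{18871}{22145}$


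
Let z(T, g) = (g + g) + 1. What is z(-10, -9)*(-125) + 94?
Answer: 2219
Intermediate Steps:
z(T, g) = 1 + 2*g (z(T, g) = 2*g + 1 = 1 + 2*g)
z(-10, -9)*(-125) + 94 = (1 + 2*(-9))*(-125) + 94 = (1 - 18)*(-125) + 94 = -17*(-125) + 94 = 2125 + 94 = 2219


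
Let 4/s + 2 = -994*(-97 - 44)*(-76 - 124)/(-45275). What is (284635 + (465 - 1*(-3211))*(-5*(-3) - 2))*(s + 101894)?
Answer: 1455984107946732/42985 ≈ 3.3872e+10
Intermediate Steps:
s = 3622/558805 (s = 4/(-2 - 994*(-97 - 44)*(-76 - 124)/(-45275)) = 4/(-2 - (-140154)*(-200)*(-1/45275)) = 4/(-2 - 994*28200*(-1/45275)) = 4/(-2 - 28030800*(-1/45275)) = 4/(-2 + 1121232/1811) = 4/(1117610/1811) = 4*(1811/1117610) = 3622/558805 ≈ 0.0064817)
(284635 + (465 - 1*(-3211))*(-5*(-3) - 2))*(s + 101894) = (284635 + (465 - 1*(-3211))*(-5*(-3) - 2))*(3622/558805 + 101894) = (284635 + (465 + 3211)*(15 - 2))*(56938880292/558805) = (284635 + 3676*13)*(56938880292/558805) = (284635 + 47788)*(56938880292/558805) = 332423*(56938880292/558805) = 1455984107946732/42985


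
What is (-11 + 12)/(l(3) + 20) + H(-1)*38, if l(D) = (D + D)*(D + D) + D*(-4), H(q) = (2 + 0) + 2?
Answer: 6689/44 ≈ 152.02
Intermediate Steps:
H(q) = 4 (H(q) = 2 + 2 = 4)
l(D) = -4*D + 4*D² (l(D) = (2*D)*(2*D) - 4*D = 4*D² - 4*D = -4*D + 4*D²)
(-11 + 12)/(l(3) + 20) + H(-1)*38 = (-11 + 12)/(4*3*(-1 + 3) + 20) + 4*38 = 1/(4*3*2 + 20) + 152 = 1/(24 + 20) + 152 = 1/44 + 152 = 6689/44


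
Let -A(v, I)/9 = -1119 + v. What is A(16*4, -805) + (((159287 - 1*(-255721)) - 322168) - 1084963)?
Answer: -982628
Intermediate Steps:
A(v, I) = 10071 - 9*v (A(v, I) = -9*(-1119 + v) = 10071 - 9*v)
A(16*4, -805) + (((159287 - 1*(-255721)) - 322168) - 1084963) = (10071 - 144*4) + (((159287 - 1*(-255721)) - 322168) - 1084963) = (10071 - 9*64) + (((159287 + 255721) - 322168) - 1084963) = (10071 - 576) + ((415008 - 322168) - 1084963) = 9495 + (92840 - 1084963) = 9495 - 992123 = -982628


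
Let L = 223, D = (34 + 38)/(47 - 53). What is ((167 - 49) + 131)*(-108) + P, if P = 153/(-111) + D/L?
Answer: -221897709/8251 ≈ -26893.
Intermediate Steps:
D = -12 (D = 72/(-6) = 72*(-1/6) = -12)
P = -11817/8251 (P = 153/(-111) - 12/223 = 153*(-1/111) - 12*1/223 = -51/37 - 12/223 = -11817/8251 ≈ -1.4322)
((167 - 49) + 131)*(-108) + P = ((167 - 49) + 131)*(-108) - 11817/8251 = (118 + 131)*(-108) - 11817/8251 = 249*(-108) - 11817/8251 = -26892 - 11817/8251 = -221897709/8251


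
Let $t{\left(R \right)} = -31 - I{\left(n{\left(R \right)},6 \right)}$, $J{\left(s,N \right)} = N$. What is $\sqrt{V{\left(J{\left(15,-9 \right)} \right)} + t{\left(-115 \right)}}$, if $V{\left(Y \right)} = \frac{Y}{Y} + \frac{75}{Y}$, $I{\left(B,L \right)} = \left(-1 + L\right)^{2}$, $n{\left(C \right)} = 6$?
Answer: $\frac{i \sqrt{570}}{3} \approx 7.9582 i$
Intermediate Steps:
$V{\left(Y \right)} = 1 + \frac{75}{Y}$
$t{\left(R \right)} = -56$ ($t{\left(R \right)} = -31 - \left(-1 + 6\right)^{2} = -31 - 5^{2} = -31 - 25 = -56$)
$\sqrt{V{\left(J{\left(15,-9 \right)} \right)} + t{\left(-115 \right)}} = \sqrt{\frac{75 - 9}{-9} - 56} = \sqrt{\left(- \frac{1}{9}\right) 66 - 56} = \sqrt{- \frac{22}{3} - 56} = \sqrt{- \frac{190}{3}} = \frac{i \sqrt{570}}{3}$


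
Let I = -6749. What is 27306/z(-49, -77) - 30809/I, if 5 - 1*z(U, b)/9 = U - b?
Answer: -19767859/155227 ≈ -127.35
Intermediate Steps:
z(U, b) = 45 - 9*U + 9*b (z(U, b) = 45 - 9*(U - b) = 45 + (-9*U + 9*b) = 45 - 9*U + 9*b)
27306/z(-49, -77) - 30809/I = 27306/(45 - 9*(-49) + 9*(-77)) - 30809/(-6749) = 27306/(45 + 441 - 693) - 30809*(-1/6749) = 27306/(-207) + 30809/6749 = 27306*(-1/207) + 30809/6749 = -3034/23 + 30809/6749 = -19767859/155227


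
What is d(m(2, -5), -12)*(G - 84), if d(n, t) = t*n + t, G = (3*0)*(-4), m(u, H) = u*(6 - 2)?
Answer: 9072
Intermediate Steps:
m(u, H) = 4*u (m(u, H) = u*4 = 4*u)
G = 0 (G = 0*(-4) = 0)
d(n, t) = t + n*t (d(n, t) = n*t + t = t + n*t)
d(m(2, -5), -12)*(G - 84) = (-12*(1 + 4*2))*(0 - 84) = -12*(1 + 8)*(-84) = -12*9*(-84) = -108*(-84) = 9072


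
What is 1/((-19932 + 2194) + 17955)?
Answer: 1/217 ≈ 0.0046083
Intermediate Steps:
1/((-19932 + 2194) + 17955) = 1/(-17738 + 17955) = 1/217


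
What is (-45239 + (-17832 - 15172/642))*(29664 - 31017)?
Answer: 9134273027/107 ≈ 8.5367e+7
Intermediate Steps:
(-45239 + (-17832 - 15172/642))*(29664 - 31017) = (-45239 + (-17832 - 15172*1/642))*(-1353) = (-45239 + (-17832 - 7586/321))*(-1353) = (-45239 - 5731658/321)*(-1353) = -20253377/321*(-1353) = 9134273027/107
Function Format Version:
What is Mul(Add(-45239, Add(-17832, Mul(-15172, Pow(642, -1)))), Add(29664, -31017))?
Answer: Rational(9134273027, 107) ≈ 8.5367e+7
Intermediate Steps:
Mul(Add(-45239, Add(-17832, Mul(-15172, Pow(642, -1)))), Add(29664, -31017)) = Mul(Add(-45239, Add(-17832, Mul(-15172, Rational(1, 642)))), -1353) = Mul(Add(-45239, Add(-17832, Rational(-7586, 321))), -1353) = Mul(Add(-45239, Rational(-5731658, 321)), -1353) = Mul(Rational(-20253377, 321), -1353) = Rational(9134273027, 107)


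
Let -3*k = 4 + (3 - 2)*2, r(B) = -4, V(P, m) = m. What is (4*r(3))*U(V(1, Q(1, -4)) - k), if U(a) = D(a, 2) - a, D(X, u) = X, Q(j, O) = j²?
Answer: 0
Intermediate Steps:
k = -2 (k = -(4 + (3 - 2)*2)/3 = -(4 + 1*2)/3 = -(4 + 2)/3 = -⅓*6 = -2)
U(a) = 0 (U(a) = a - a = 0)
(4*r(3))*U(V(1, Q(1, -4)) - k) = (4*(-4))*0 = -16*0 = 0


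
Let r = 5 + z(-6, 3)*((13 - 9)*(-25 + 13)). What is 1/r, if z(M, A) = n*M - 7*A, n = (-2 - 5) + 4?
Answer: 1/149 ≈ 0.0067114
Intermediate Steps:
n = -3 (n = -7 + 4 = -3)
z(M, A) = -7*A - 3*M (z(M, A) = -3*M - 7*A = -7*A - 3*M)
r = 149 (r = 5 + (-7*3 - 3*(-6))*((13 - 9)*(-25 + 13)) = 5 + (-21 + 18)*(4*(-12)) = 5 - 3*(-48) = 5 + 144 = 149)
1/r = 1/149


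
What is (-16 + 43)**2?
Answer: 729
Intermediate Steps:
(-16 + 43)**2 = 27**2 = 729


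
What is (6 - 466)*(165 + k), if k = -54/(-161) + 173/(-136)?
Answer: -17961655/238 ≈ -75469.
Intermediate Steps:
k = -20509/21896 (k = -54*(-1/161) + 173*(-1/136) = 54/161 - 173/136 = -20509/21896 ≈ -0.93666)
(6 - 466)*(165 + k) = (6 - 466)*(165 - 20509/21896) = -460*3592331/21896 = -17961655/238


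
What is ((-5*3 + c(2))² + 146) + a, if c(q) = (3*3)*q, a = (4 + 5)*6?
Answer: 209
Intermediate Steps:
a = 54 (a = 9*6 = 54)
c(q) = 9*q
((-5*3 + c(2))² + 146) + a = ((-5*3 + 9*2)² + 146) + 54 = ((-15 + 18)² + 146) + 54 = (3² + 146) + 54 = (9 + 146) + 54 = 155 + 54 = 209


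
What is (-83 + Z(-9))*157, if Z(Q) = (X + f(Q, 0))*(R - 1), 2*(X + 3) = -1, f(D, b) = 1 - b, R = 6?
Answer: -29987/2 ≈ -14994.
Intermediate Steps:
X = -7/2 (X = -3 + (1/2)*(-1) = -3 - 1/2 = -7/2 ≈ -3.5000)
Z(Q) = -25/2 (Z(Q) = (-7/2 + (1 - 1*0))*(6 - 1) = (-7/2 + (1 + 0))*5 = (-7/2 + 1)*5 = -5/2*5 = -25/2)
(-83 + Z(-9))*157 = (-83 - 25/2)*157 = -191/2*157 = -29987/2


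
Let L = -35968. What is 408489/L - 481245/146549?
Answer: -77173074621/5271074432 ≈ -14.641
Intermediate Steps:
408489/L - 481245/146549 = 408489/(-35968) - 481245/146549 = 408489*(-1/35968) - 481245*1/146549 = -408489/35968 - 481245/146549 = -77173074621/5271074432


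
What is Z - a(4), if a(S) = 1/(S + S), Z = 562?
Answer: 4495/8 ≈ 561.88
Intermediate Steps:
a(S) = 1/(2*S)
Z - a(4) = 562 - 1/(2*4) = 562 - 1*1/8 = 562 - 1/8 = 4495/8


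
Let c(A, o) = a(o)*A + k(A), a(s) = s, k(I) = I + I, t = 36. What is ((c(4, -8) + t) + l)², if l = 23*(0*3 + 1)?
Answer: 1225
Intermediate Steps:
k(I) = 2*I
c(A, o) = 2*A + A*o (c(A, o) = o*A + 2*A = A*o + 2*A = 2*A + A*o)
l = 23 (l = 23*(0 + 1) = 23*1 = 23)
((c(4, -8) + t) + l)² = ((4*(2 - 8) + 36) + 23)² = ((4*(-6) + 36) + 23)² = ((-24 + 36) + 23)² = (12 + 23)² = 35² = 1225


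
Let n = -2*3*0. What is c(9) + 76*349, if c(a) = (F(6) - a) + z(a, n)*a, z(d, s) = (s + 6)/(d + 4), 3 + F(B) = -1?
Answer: 344697/13 ≈ 26515.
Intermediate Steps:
F(B) = -4 (F(B) = -3 - 1 = -4)
n = 0 (n = -6*0 = 0)
z(d, s) = (6 + s)/(4 + d)
c(a) = -4 - a + 6*a/(4 + a) (c(a) = (-4 - a) + ((6 + 0)/(4 + a))*a = (-4 - a) + (6/(4 + a))*a = (-4 - a) + 6*a/(4 + a) = -4 - a + 6*a/(4 + a))
c(9) + 76*349 = (-4 - 1*9 + 6*9/(4 + 9)) + 76*349 = (-4 - 9 + 6*9/13) + 26524 = (-4 - 9 + 6*9*(1/13)) + 26524 = (-4 - 9 + 54/13) + 26524 = -115/13 + 26524 = 344697/13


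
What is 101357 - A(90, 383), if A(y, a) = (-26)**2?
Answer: 100681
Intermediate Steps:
A(y, a) = 676
101357 - A(90, 383) = 101357 - 1*676 = 101357 - 676 = 100681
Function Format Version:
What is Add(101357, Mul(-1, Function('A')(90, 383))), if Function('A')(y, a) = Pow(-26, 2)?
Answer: 100681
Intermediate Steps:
Function('A')(y, a) = 676
Add(101357, Mul(-1, Function('A')(90, 383))) = Add(101357, Mul(-1, 676)) = Add(101357, -676) = 100681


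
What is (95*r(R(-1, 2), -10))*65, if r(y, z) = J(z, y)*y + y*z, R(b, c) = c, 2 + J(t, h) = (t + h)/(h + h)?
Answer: -172900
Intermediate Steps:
J(t, h) = -2 + (h + t)/(2*h) (J(t, h) = -2 + (t + h)/(h + h) = -2 + (h + t)/((2*h)) = -2 + (h + t)*(1/(2*h)) = -2 + (h + t)/(2*h))
r(y, z) = z/2 - 3*y/2 + y*z (r(y, z) = ((z - 3*y)/(2*y))*y + y*z = (z/2 - 3*y/2) + y*z = z/2 - 3*y/2 + y*z)
(95*r(R(-1, 2), -10))*65 = (95*((½)*(-10) - 3/2*2 + 2*(-10)))*65 = (95*(-5 - 3 - 20))*65 = (95*(-28))*65 = -2660*65 = -172900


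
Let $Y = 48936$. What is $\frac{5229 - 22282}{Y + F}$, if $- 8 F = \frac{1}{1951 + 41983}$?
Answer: $- \frac{5993652016}{17199633791} \approx -0.34848$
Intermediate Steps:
$F = - \frac{1}{351472}$ ($F = - \frac{1}{8 \left(1951 + 41983\right)} = - \frac{1}{8 \cdot 43934} = \left(- \frac{1}{8}\right) \frac{1}{43934} = - \frac{1}{351472} \approx -2.8452 \cdot 10^{-6}$)
$\frac{5229 - 22282}{Y + F} = \frac{5229 - 22282}{48936 - \frac{1}{351472}} = - \frac{17053}{\frac{17199633791}{351472}} = \left(-17053\right) \frac{351472}{17199633791} = - \frac{5993652016}{17199633791}$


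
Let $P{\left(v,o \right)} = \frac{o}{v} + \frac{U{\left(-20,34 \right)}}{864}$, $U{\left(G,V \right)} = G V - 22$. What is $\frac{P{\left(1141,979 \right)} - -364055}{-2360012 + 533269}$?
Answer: $- \frac{6646188911}{33349020208} \approx -0.19929$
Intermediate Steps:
$U{\left(G,V \right)} = -22 + G V$
$P{\left(v,o \right)} = - \frac{13}{16} + \frac{o}{v}$ ($P{\left(v,o \right)} = \frac{o}{v} + \frac{-22 - 680}{864} = \frac{o}{v} + \left(-22 - 680\right) \frac{1}{864} = \frac{o}{v} - \frac{13}{16} = - \frac{13}{16} + \frac{o}{v}$)
$\frac{P{\left(1141,979 \right)} - -364055}{-2360012 + 533269} = \frac{\left(- \frac{13}{16} + \frac{979}{1141}\right) - -364055}{-2360012 + 533269} = \frac{\left(- \frac{13}{16} + 979 \cdot \frac{1}{1141}\right) + \left(-1318422 + 1682477\right)}{-1826743} = \left(\left(- \frac{13}{16} + \frac{979}{1141}\right) + 364055\right) \left(- \frac{1}{1826743}\right) = \left(\frac{831}{18256} + 364055\right) \left(- \frac{1}{1826743}\right) = \frac{6646188911}{18256} \left(- \frac{1}{1826743}\right) = - \frac{6646188911}{33349020208}$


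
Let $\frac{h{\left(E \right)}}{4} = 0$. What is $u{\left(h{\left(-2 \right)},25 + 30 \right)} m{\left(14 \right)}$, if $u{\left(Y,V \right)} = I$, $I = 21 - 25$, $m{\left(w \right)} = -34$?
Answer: $136$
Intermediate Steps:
$h{\left(E \right)} = 0$ ($h{\left(E \right)} = 4 \cdot 0 = 0$)
$I = -4$
$u{\left(Y,V \right)} = -4$
$u{\left(h{\left(-2 \right)},25 + 30 \right)} m{\left(14 \right)} = \left(-4\right) \left(-34\right) = 136$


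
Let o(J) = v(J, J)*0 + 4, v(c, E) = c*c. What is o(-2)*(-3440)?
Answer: -13760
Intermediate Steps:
v(c, E) = c²
o(J) = 4 (o(J) = J²*0 + 4 = 0 + 4 = 4)
o(-2)*(-3440) = 4*(-3440) = -13760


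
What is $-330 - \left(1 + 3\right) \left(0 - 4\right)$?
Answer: $-314$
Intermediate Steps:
$-330 - \left(1 + 3\right) \left(0 - 4\right) = -330 - 4 \left(-4\right) = -330 - -16 = -330 + 16 = -314$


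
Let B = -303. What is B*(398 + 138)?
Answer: -162408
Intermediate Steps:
B*(398 + 138) = -303*(398 + 138) = -303*536 = -162408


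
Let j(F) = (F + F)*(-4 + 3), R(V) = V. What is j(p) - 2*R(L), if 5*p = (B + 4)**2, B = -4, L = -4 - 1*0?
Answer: 8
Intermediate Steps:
L = -4 (L = -4 + 0 = -4)
p = 0 (p = (-4 + 4)**2/5 = (1/5)*0**2 = (1/5)*0 = 0)
j(F) = -2*F (j(F) = (2*F)*(-1) = -2*F)
j(p) - 2*R(L) = -2*0 - 2*(-4) = 0 + 8 = 8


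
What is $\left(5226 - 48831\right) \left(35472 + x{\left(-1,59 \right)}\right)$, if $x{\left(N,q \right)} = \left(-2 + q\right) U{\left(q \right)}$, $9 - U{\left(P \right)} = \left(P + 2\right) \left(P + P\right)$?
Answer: $16321395105$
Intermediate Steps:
$U{\left(P \right)} = 9 - 2 P \left(2 + P\right)$ ($U{\left(P \right)} = 9 - \left(P + 2\right) \left(P + P\right) = 9 - \left(2 + P\right) 2 P = 9 - 2 P \left(2 + P\right)$)
$x{\left(N,q \right)} = \left(-2 + q\right) \left(9 - 4 q - 2 q^{2}\right)$
$\left(5226 - 48831\right) \left(35472 + x{\left(-1,59 \right)}\right) = \left(5226 - 48831\right) \left(35472 - \left(-985 + 410758\right)\right) = - 43605 \left(35472 - 409773\right) = \left(-43605\right) \left(-374301\right) = 16321395105$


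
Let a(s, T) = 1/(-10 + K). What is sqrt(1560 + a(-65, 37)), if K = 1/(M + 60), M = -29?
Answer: sqrt(148940781)/309 ≈ 39.496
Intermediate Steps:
K = 1/31 (K = 1/(-29 + 60) = 1/31 ≈ 0.032258)
a(s, T) = -31/309 (a(s, T) = 1/(-10 + 1/31) = 1/(-309/31) = -31/309)
sqrt(1560 + a(-65, 37)) = sqrt(1560 - 31/309) = sqrt(482009/309) = sqrt(148940781)/309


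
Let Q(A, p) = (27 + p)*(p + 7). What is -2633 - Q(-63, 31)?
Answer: -4837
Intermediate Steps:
Q(A, p) = (7 + p)*(27 + p) (Q(A, p) = (27 + p)*(7 + p) = (7 + p)*(27 + p))
-2633 - Q(-63, 31) = -2633 - (189 + 31² + 34*31) = -2633 - (189 + 961 + 1054) = -2633 - 1*2204 = -2633 - 2204 = -4837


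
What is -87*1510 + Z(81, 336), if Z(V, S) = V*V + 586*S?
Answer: 72087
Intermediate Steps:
Z(V, S) = V² + 586*S
-87*1510 + Z(81, 336) = -87*1510 + (81² + 586*336) = -131370 + (6561 + 196896) = -131370 + 203457 = 72087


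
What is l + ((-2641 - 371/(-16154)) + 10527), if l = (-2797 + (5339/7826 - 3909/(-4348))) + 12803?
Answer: 2458936384592549/137419848748 ≈ 17894.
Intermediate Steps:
l = 170266225247/17013724 (l = (-2797 + (5339*(1/7826) - 3909*(-1/4348))) + 12803 = (-2797 + (5339/7826 + 3909/4348)) + 12803 = (-2797 + 26902903/17013724) + 12803 = -47560483125/17013724 + 12803 = 170266225247/17013724 ≈ 10008.)
l + ((-2641 - 371/(-16154)) + 10527) = 170266225247/17013724 + ((-2641 - 371/(-16154)) + 10527) = 170266225247/17013724 + ((-2641 - 371*(-1/16154)) + 10527) = 170266225247/17013724 + ((-2641 + 371/16154) + 10527) = 170266225247/17013724 + (-42662343/16154 + 10527) = 170266225247/17013724 + 127390815/16154 = 2458936384592549/137419848748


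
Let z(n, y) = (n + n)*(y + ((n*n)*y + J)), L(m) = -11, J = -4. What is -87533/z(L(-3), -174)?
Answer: -87533/467104 ≈ -0.18740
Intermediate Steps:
z(n, y) = 2*n*(-4 + y + y*n²) (z(n, y) = (n + n)*(y + ((n*n)*y - 4)) = (2*n)*(y + (n²*y - 4)) = (2*n)*(y + (y*n² - 4)) = (2*n)*(y + (-4 + y*n²)) = (2*n)*(-4 + y + y*n²) = 2*n*(-4 + y + y*n²))
-87533/z(L(-3), -174) = -87533*(-1/(22*(-4 - 174 - 174*(-11)²))) = -87533*(-1/(22*(-4 - 174 - 174*121))) = -87533*(-1/(22*(-4 - 174 - 21054))) = -87533/(2*(-11)*(-21232)) = -87533/467104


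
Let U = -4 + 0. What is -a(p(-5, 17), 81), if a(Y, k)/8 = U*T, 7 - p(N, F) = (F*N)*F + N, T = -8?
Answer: -256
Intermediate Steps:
U = -4
p(N, F) = 7 - N - N*F² (p(N, F) = 7 - ((F*N)*F + N) = 7 - (N*F² + N) = 7 - (N + N*F²) = 7 + (-N - N*F²) = 7 - N - N*F²)
a(Y, k) = 256 (a(Y, k) = 8*(-4*(-8)) = 8*32 = 256)
-a(p(-5, 17), 81) = -1*256 = -256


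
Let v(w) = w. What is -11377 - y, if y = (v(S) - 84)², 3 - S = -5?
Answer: -17153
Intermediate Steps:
S = 8 (S = 3 - 1*(-5) = 3 + 5 = 8)
y = 5776 (y = (8 - 84)² = (-76)² = 5776)
-11377 - y = -11377 - 1*5776 = -11377 - 5776 = -17153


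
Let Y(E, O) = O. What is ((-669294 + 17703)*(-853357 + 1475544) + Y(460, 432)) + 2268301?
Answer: -405409180784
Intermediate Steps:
((-669294 + 17703)*(-853357 + 1475544) + Y(460, 432)) + 2268301 = ((-669294 + 17703)*(-853357 + 1475544) + 432) + 2268301 = (-651591*622187 + 432) + 2268301 = (-405411449517 + 432) + 2268301 = -405411449085 + 2268301 = -405409180784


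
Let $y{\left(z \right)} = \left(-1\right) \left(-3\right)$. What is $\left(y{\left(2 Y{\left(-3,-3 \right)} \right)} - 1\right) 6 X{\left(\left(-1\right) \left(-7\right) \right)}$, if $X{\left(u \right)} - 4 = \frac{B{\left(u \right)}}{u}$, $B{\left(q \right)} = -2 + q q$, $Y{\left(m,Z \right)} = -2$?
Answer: $\frac{900}{7} \approx 128.57$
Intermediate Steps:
$B{\left(q \right)} = -2 + q^{2}$
$y{\left(z \right)} = 3$
$X{\left(u \right)} = 4 + \frac{-2 + u^{2}}{u}$
$\left(y{\left(2 Y{\left(-3,-3 \right)} \right)} - 1\right) 6 X{\left(\left(-1\right) \left(-7\right) \right)} = \left(3 - 1\right) 6 \left(4 - -7 - \frac{2}{\left(-1\right) \left(-7\right)}\right) = 2 \cdot 6 \left(4 + 7 - \frac{2}{7}\right) = 12 \left(4 + 7 - \frac{2}{7}\right) = 12 \cdot \frac{75}{7} = \frac{900}{7}$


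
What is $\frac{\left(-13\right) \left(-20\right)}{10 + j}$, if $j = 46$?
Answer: $\frac{65}{14} \approx 4.6429$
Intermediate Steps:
$\frac{\left(-13\right) \left(-20\right)}{10 + j} = \frac{\left(-13\right) \left(-20\right)}{10 + 46} = \frac{260}{56} = 260 \cdot \frac{1}{56} = \frac{65}{14}$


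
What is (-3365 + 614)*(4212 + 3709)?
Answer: -21790671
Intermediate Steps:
(-3365 + 614)*(4212 + 3709) = -2751*7921 = -21790671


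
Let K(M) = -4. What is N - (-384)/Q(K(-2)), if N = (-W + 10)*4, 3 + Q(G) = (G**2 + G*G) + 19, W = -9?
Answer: 84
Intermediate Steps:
Q(G) = 16 + 2*G**2 (Q(G) = -3 + ((G**2 + G*G) + 19) = -3 + ((G**2 + G**2) + 19) = -3 + (2*G**2 + 19) = -3 + (19 + 2*G**2) = 16 + 2*G**2)
N = 76 (N = (-1*(-9) + 10)*4 = (9 + 10)*4 = 19*4 = 76)
N - (-384)/Q(K(-2)) = 76 - (-384)/(16 + 2*(-4)**2) = 76 - (-384)/(16 + 2*16) = 76 - (-384)/(16 + 32) = 76 - (-384)/48 = 76 - 1*(-8) = 76 + 8 = 84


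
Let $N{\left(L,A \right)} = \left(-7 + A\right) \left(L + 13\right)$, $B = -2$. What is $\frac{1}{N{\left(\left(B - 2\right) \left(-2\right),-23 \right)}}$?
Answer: $- \frac{1}{630} \approx -0.0015873$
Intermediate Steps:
$N{\left(L,A \right)} = \left(-7 + A\right) \left(13 + L\right)$
$\frac{1}{N{\left(\left(B - 2\right) \left(-2\right),-23 \right)}} = \frac{1}{-91 - 7 \left(-2 - 2\right) \left(-2\right) + 13 \left(-23\right) - 23 \left(-2 - 2\right) \left(-2\right)} = \frac{1}{-91 - 7 \left(\left(-4\right) \left(-2\right)\right) - 299 - 23 \left(\left(-4\right) \left(-2\right)\right)} = \frac{1}{-91 - 56 - 299 - 184} = \frac{1}{-630} = - \frac{1}{630}$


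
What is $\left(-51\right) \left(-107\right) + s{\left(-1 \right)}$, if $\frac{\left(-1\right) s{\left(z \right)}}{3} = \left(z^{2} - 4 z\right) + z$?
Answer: $5445$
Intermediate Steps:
$s{\left(z \right)} = - 3 z^{2} + 9 z$ ($s{\left(z \right)} = - 3 \left(\left(z^{2} - 4 z\right) + z\right) = - 3 \left(z^{2} - 3 z\right) = - 3 z^{2} + 9 z$)
$\left(-51\right) \left(-107\right) + s{\left(-1 \right)} = \left(-51\right) \left(-107\right) + 3 \left(-1\right) \left(3 - -1\right) = 5457 + 3 \left(-1\right) \left(3 + 1\right) = 5457 + 3 \left(-1\right) 4 = 5457 - 12 = 5445$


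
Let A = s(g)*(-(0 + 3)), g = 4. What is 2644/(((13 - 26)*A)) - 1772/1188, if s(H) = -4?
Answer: -71198/3861 ≈ -18.440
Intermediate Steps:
A = 12 (A = -(-4)*(0 + 3) = -(-4)*3 = -4*(-3) = 12)
2644/(((13 - 26)*A)) - 1772/1188 = 2644/(((13 - 26)*12)) - 1772/1188 = 2644/((-13*12)) - 1772*1/1188 = 2644/(-156) - 443/297 = 2644*(-1/156) - 443/297 = -661/39 - 443/297 = -71198/3861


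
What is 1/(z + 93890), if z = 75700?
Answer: 1/169590 ≈ 5.8966e-6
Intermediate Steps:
1/(z + 93890) = 1/(75700 + 93890) = 1/169590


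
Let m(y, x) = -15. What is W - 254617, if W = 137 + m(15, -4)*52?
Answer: -255260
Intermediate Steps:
W = -643 (W = 137 - 15*52 = 137 - 780 = -643)
W - 254617 = -643 - 254617 = -255260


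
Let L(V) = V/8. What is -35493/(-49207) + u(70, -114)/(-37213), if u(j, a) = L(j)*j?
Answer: 2581323443/3662280182 ≈ 0.70484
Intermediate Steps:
L(V) = V/8 (L(V) = V*(⅛) = V/8)
u(j, a) = j²/8 (u(j, a) = (j/8)*j = j²/8)
-35493/(-49207) + u(70, -114)/(-37213) = -35493/(-49207) + ((⅛)*70²)/(-37213) = -35493*(-1/49207) + ((⅛)*4900)*(-1/37213) = 35493/49207 + (1225/2)*(-1/37213) = 35493/49207 - 1225/74426 = 2581323443/3662280182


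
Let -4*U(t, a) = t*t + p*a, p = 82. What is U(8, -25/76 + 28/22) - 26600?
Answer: -44534301/1672 ≈ -26635.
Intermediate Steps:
U(t, a) = -41*a/2 - t²/4 (U(t, a) = -(t*t + 82*a)/4 = -(t² + 82*a)/4 = -41*a/2 - t²/4)
U(8, -25/76 + 28/22) - 26600 = (-41*(-25/76 + 28/22)/2 - ¼*8²) - 26600 = (-41*(-25*1/76 + 28*(1/22))/2 - ¼*64) - 26600 = (-41*(-25/76 + 14/11)/2 - 16) - 26600 = (-41/2*789/836 - 16) - 26600 = (-32349/1672 - 16) - 26600 = -59101/1672 - 26600 = -44534301/1672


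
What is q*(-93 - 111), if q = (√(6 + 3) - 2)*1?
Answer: -204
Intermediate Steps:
q = 1 (q = (√9 - 2)*1 = (3 - 2)*1 = 1*1 = 1)
q*(-93 - 111) = 1*(-93 - 111) = 1*(-204) = -204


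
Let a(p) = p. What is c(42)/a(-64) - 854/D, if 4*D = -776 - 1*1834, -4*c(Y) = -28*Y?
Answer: -137179/41760 ≈ -3.2849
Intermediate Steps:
c(Y) = 7*Y (c(Y) = -(-7)*Y = 7*Y)
D = -1305/2 (D = (-776 - 1*1834)/4 = (-776 - 1834)/4 = (¼)*(-2610) = -1305/2 ≈ -652.50)
c(42)/a(-64) - 854/D = (7*42)/(-64) - 854/(-1305/2) = 294*(-1/64) - 854*(-2/1305) = -147/32 + 1708/1305 = -137179/41760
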